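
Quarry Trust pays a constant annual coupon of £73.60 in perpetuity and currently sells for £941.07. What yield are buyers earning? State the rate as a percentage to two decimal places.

P = C/r ⇒ r = C/P = £73.60/£941.07 = 0.078209

7.82%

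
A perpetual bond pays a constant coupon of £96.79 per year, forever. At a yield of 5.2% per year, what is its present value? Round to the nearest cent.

Level perpetuity: PV = C / r = £96.79 / 0.052 = £1,861.35

£1861.35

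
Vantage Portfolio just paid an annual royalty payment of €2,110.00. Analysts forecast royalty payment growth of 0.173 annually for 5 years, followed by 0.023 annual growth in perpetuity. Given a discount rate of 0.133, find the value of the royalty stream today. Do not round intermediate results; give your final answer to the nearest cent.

D_1 = 2475.03000
D_2 = 2903.21019
D_3 = 3405.46555
D_4 = 3994.61109
D_5 = 4685.67881
Terminal value at year 5: TV = D_5×(1+g_2)/(r−g_2) = 4793.44943/0.11 = 43576.81296
P_0 = D_1/(1+r)^1 + D_2/(1+r)^2 + D_3/(1+r)^3 + D_4/(1+r)^4 + D_5/(1+r)^5 + TV/(1+r)^5
    = 2184.49250 + 2261.61492 + 2341.46010 + 2424.12418 + 2509.70668 + 23340.27212 = 35061.67050

€35061.67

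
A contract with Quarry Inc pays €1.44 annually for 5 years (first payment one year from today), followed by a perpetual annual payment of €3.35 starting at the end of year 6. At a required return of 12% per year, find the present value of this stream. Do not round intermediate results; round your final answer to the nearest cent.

€21.03

PV of 5-year annuity: €1.44 × [1 − (1+0.12)^−5] / 0.12 = 5.19088
Perpetuity value at year 5: €3.35 / 0.12 = 27.91667
PV of perpetuity: 27.91667 / (1+0.12)^5 = 15.84067
Total PV = 5.19088 + 15.84067 = 21.03154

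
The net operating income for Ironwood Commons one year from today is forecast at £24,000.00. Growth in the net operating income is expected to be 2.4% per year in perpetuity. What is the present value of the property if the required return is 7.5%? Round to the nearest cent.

£470588.24

Growing perpetuity: P = D₁ / (r − g) = £24,000.0000 / (0.075 − 0.024) = £470,588.24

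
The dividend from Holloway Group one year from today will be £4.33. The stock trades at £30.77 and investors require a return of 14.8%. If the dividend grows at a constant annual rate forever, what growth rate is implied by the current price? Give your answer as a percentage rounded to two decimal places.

P = D₁/(r−g) ⇒ g = r − D₁/P = 0.148 − £4.33/£30.77 = 0.007279

0.73%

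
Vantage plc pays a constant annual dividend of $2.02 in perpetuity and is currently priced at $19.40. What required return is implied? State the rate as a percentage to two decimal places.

P = C/r ⇒ r = C/P = $2.02/$19.40 = 0.104124

10.41%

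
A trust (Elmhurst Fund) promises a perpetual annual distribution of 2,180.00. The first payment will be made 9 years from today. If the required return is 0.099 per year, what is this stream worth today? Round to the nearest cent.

Value at end of year 8: C / r = 2,180.00 / 0.099 = 22,020.2020
Discount to today: PV = 22,020.2020 / (1 + 0.099)^8 = 22,020.2020 / 2.128049 = 10,347.60

10347.60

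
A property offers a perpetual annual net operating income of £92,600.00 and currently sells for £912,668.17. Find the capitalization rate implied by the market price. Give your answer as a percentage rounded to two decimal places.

10.15%

P = C/r ⇒ r = C/P = £92,600.00/£912,668.17 = 0.101461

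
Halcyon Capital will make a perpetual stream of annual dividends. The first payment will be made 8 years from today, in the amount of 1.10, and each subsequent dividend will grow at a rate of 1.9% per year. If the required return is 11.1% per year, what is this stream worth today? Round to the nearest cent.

5.72

Value at end of year 7: C₁ / (r − g) = 1.10 / (0.111 − 0.019) = 11.9565
Discount to today: PV = 11.9565 / (1 + 0.111)^7 = 11.9565 / 2.089288 = 5.72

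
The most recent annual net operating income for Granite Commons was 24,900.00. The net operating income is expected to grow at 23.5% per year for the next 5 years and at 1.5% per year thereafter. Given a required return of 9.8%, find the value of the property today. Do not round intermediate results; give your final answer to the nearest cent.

727781.70

D_1 = 30751.50000
D_2 = 37978.10250
D_3 = 46902.95659
D_4 = 57925.15139
D_5 = 71537.56196
Terminal value at year 5: TV = D_5×(1+g_2)/(r−g_2) = 72610.62539/0.083 = 874826.81193
P_0 = D_1/(1+r)^1 + D_2/(1+r)^2 + D_3/(1+r)^3 + D_4/(1+r)^4 + D_5/(1+r)^5 + TV/(1+r)^5
    = 28006.83060 + 31501.30764 + 35431.79867 + 39852.70615 + 44825.22049 + 548163.84096 = 727781.70452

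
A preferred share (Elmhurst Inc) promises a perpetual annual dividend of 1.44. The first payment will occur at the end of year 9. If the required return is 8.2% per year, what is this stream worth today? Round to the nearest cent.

Value at end of year 8: C / r = 1.44 / 0.082 = 17.5610
Discount to today: PV = 17.5610 / (1 + 0.082)^8 = 17.5610 / 1.878530 = 9.35

9.35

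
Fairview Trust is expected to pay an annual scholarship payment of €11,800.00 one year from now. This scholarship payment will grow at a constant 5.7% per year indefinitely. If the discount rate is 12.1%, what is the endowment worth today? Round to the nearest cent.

Growing perpetuity: P = D₁ / (r − g) = €11,800.0000 / (0.121 − 0.057) = €184,375.00

€184375.00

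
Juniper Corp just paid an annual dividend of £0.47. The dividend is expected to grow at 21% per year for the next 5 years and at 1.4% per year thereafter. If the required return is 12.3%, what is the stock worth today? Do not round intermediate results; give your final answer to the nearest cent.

£9.31

D_1 = 0.56870
D_2 = 0.68813
D_3 = 0.83263
D_4 = 1.00749
D_5 = 1.21906
Terminal value at year 5: TV = D_5×(1+g_2)/(r−g_2) = 1.23613/0.109 = 11.34060
P_0 = D_1/(1+r)^1 + D_2/(1+r)^2 + D_3/(1+r)^3 + D_4/(1+r)^4 + D_5/(1+r)^5 + TV/(1+r)^5
    = 0.50641 + 0.54564 + 0.58792 + 0.63346 + 0.68254 + 6.34947 = 9.30544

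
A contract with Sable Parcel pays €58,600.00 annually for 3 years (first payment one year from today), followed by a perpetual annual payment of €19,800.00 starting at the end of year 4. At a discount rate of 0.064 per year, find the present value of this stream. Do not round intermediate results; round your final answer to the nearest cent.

€412325.07

PV of 3-year annuity: €58,600.00 × [1 − (1+0.064)^−3] / 0.064 = 155486.44989
Perpetuity value at year 3: €19,800.00 / 0.064 = 309375.00000
PV of perpetuity: 309375.00000 / (1+0.064)^3 = 256838.62273
Total PV = 155486.44989 + 256838.62273 = 412325.07262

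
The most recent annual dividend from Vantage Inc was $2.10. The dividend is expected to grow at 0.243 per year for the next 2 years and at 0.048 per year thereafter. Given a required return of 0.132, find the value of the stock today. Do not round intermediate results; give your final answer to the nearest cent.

$36.43

D_1 = 2.61030
D_2 = 3.24460
Terminal value at year 2: TV = D_2×(1+g_2)/(r−g_2) = 3.40034/0.084 = 40.48028
P_0 = D_1/(1+r)^1 + D_2/(1+r)^2 + TV/(1+r)^2
    = 2.30592 + 2.53203 + 31.59008 = 36.42803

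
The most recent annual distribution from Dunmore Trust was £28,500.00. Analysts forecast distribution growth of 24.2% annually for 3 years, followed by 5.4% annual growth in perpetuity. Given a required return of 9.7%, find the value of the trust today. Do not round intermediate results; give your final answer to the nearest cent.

D_1 = 35397.00000
D_2 = 43963.07400
D_3 = 54602.13791
Terminal value at year 3: TV = D_3×(1+g_2)/(r−g_2) = 57550.65336/0.043 = 1338387.28733
P_0 = D_1/(1+r)^1 + D_2/(1+r)^2 + D_3/(1+r)^3 + TV/(1+r)^3
    = 32267.09207 + 36532.11335 + 41360.87948 + 1013822.48765 = 1123982.57255

£1123982.57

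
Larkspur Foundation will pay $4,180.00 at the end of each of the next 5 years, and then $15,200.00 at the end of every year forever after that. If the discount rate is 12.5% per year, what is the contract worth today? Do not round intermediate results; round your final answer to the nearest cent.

$82362.54

PV of 5-year annuity: $4,180.00 × [1 − (1+0.125)^−5] / 0.125 = 14883.17567
Perpetuity value at year 5: $15,200.00 / 0.125 = 121600.00000
PV of perpetuity: 121600.00000 / (1+0.125)^5 = 67479.36121
Total PV = 14883.17567 + 67479.36121 = 82362.53688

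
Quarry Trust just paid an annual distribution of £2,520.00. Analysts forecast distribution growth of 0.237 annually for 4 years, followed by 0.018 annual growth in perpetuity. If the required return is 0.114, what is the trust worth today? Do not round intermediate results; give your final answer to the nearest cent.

D_1 = 3117.24000
D_2 = 3856.02588
D_3 = 4769.90401
D_4 = 5900.37126
Terminal value at year 4: TV = D_4×(1+g_2)/(r−g_2) = 6006.57795/0.096 = 62568.52029
P_0 = D_1/(1+r)^1 + D_2/(1+r)^2 + D_3/(1+r)^3 + D_4/(1+r)^4 + TV/(1+r)^4
    = 2798.24057 + 3107.20251 + 3450.27783 + 3831.23310 + 40627.03431 = 53813.98832

£53813.99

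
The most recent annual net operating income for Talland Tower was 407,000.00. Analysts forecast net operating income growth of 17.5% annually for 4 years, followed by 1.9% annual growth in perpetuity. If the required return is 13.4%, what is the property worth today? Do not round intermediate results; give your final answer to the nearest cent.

5937472.91

D_1 = 478225.00000
D_2 = 561914.37500
D_3 = 660249.39062
D_4 = 775793.03398
Terminal value at year 4: TV = D_4×(1+g_2)/(r−g_2) = 790533.10163/0.115 = 6874200.88374
P_0 = D_1/(1+r)^1 + D_2/(1+r)^2 + D_3/(1+r)^3 + D_4/(1+r)^4 + TV/(1+r)^4
    = 421715.16755 + 436962.36496 + 452760.82790 + 469130.48746 + 4156904.05843 = 5937472.90629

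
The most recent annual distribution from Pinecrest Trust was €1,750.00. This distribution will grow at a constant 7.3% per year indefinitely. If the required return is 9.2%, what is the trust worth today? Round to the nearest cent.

D₁ = D₀ × (1 + g) = €1,750.00 × 1.073 = €1,877.7500
Growing perpetuity: P = D₁ / (r − g) = €1,877.7500 / (0.092 − 0.073) = €98,828.95

€98828.95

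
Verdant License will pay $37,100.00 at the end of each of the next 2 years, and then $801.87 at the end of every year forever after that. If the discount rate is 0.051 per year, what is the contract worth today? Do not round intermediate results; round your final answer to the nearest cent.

PV of 2-year annuity: $37,100.00 × [1 − (1+0.051)^−2] / 0.051 = 68886.50291
Perpetuity value at year 2: $801.87 / 0.051 = 15722.94118
PV of perpetuity: 15722.94118 / (1+0.051)^2 = 14234.04576
Total PV = 68886.50291 + 14234.04576 = 83120.54867

$83120.55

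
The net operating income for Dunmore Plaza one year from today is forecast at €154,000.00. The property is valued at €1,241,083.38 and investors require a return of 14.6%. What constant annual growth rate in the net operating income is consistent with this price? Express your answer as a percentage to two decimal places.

2.19%

P = D₁/(r−g) ⇒ g = r − D₁/P = 0.146 − €154,000.00/€1,241,083.38 = 0.021915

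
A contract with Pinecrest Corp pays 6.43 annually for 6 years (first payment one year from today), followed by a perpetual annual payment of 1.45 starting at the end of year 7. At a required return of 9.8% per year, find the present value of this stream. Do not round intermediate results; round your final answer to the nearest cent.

PV of 6-year annuity: 6.43 × [1 − (1+0.098)^−6] / 0.098 = 28.16923
Perpetuity value at year 6: 1.45 / 0.098 = 14.79592
PV of perpetuity: 14.79592 / (1+0.098)^6 = 8.44360
Total PV = 28.16923 + 8.44360 = 36.61283

36.61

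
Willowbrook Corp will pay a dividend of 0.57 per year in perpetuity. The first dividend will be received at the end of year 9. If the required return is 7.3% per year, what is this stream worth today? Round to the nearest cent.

Value at end of year 8: C / r = 0.57 / 0.073 = 7.8082
Discount to today: PV = 7.8082 / (1 + 0.073)^8 = 7.8082 / 1.757105 = 4.44

4.44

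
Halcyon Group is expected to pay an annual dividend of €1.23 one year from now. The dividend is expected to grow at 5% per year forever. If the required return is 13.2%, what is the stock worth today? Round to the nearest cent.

Growing perpetuity: P = D₁ / (r − g) = €1.2300 / (0.132 − 0.05) = €15.00

€15.00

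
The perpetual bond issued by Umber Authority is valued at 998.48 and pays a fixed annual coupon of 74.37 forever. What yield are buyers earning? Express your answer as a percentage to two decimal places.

7.45%

P = C/r ⇒ r = C/P = 74.37/998.48 = 0.074483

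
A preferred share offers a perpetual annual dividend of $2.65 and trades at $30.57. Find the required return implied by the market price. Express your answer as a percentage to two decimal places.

8.67%

P = C/r ⇒ r = C/P = $2.65/$30.57 = 0.086686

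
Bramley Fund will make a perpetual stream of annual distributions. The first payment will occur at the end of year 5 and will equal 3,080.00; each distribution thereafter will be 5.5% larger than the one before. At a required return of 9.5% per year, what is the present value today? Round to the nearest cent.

Value at end of year 4: C₁ / (r − g) = 3,080.00 / (0.095 − 0.055) = 77,000.0000
Discount to today: PV = 77,000.0000 / (1 + 0.095)^4 = 77,000.0000 / 1.437661 = 53,559.22

53559.22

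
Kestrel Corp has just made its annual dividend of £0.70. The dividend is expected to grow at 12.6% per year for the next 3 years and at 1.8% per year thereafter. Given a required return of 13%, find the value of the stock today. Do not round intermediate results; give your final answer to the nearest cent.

£8.38

D_1 = 0.78820
D_2 = 0.88751
D_3 = 0.99934
Terminal value at year 3: TV = D_3×(1+g_2)/(r−g_2) = 1.01733/0.112 = 9.08329
P_0 = D_1/(1+r)^1 + D_2/(1+r)^2 + D_3/(1+r)^3 + TV/(1+r)^3
    = 0.69752 + 0.69505 + 0.69259 + 6.29517 = 8.38034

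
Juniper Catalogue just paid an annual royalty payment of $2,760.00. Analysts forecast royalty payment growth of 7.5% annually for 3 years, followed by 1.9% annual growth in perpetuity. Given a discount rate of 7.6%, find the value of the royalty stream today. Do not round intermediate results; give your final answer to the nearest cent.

D_1 = 2967.00000
D_2 = 3189.52500
D_3 = 3428.73938
Terminal value at year 3: TV = D_3×(1+g_2)/(r−g_2) = 3493.88542/0.057 = 61296.23549
P_0 = D_1/(1+r)^1 + D_2/(1+r)^2 + D_3/(1+r)^3 + TV/(1+r)^3
    = 2757.43494 + 2754.87227 + 2752.31198 + 49203.61245 = 57468.23165

$57468.23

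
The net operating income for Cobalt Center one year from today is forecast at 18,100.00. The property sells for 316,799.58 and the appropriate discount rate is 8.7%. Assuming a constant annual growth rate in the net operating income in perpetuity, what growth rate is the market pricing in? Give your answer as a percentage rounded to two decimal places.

2.99%

P = D₁/(r−g) ⇒ g = r − D₁/P = 0.087 − 18,100.00/316,799.58 = 0.029866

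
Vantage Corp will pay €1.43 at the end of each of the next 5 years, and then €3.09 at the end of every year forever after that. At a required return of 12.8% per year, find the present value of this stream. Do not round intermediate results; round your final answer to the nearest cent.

PV of 5-year annuity: €1.43 × [1 − (1+0.128)^−5] / 0.128 = 5.05428
Perpetuity value at year 5: €3.09 / 0.128 = 24.14062
PV of perpetuity: 24.14062 / (1+0.128)^5 = 13.21913
Total PV = 5.05428 + 13.21913 = 18.27342

€18.27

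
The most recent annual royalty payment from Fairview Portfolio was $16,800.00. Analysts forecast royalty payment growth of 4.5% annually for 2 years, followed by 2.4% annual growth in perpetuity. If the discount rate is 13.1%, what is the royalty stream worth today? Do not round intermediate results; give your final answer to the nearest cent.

D_1 = 17556.00000
D_2 = 18346.02000
Terminal value at year 2: TV = D_2×(1+g_2)/(r−g_2) = 18786.32448/0.107 = 175573.12598
P_0 = D_1/(1+r)^1 + D_2/(1+r)^2 + TV/(1+r)^2
    = 15522.54642 + 14342.22901 + 137256.47200 = 167121.24743

$167121.25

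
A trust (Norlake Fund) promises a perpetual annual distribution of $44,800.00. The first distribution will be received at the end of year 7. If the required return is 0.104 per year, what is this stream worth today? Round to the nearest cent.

$237919.61

Value at end of year 6: C / r = $44,800.00 / 0.104 = $430,769.2308
Discount to today: PV = $430,769.2308 / (1 + 0.104)^6 = $430,769.2308 / 1.810566 = $237,919.61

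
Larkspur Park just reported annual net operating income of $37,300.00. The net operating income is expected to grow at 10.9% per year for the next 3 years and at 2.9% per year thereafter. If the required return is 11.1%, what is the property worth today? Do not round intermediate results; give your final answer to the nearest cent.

D_1 = 41365.70000
D_2 = 45874.56130
D_3 = 50874.88848
Terminal value at year 3: TV = D_3×(1+g_2)/(r−g_2) = 52350.26025/0.082 = 638417.80790
P_0 = D_1/(1+r)^1 + D_2/(1+r)^2 + D_3/(1+r)^3 + TV/(1+r)^3
    = 37232.85329 + 37165.82745 + 37098.92227 + 465546.23186 = 577043.83486

$577043.83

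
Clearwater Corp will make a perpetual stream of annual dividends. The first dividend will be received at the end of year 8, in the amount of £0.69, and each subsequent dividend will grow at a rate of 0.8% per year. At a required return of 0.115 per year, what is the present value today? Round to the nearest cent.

Value at end of year 7: C₁ / (r − g) = £0.69 / (0.115 − 0.008) = £6.4486
Discount to today: PV = £6.4486 / (1 + 0.115)^7 = £6.4486 / 2.142516 = £3.01

£3.01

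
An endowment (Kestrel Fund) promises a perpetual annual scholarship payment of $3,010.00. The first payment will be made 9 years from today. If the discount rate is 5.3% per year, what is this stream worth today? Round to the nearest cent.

Value at end of year 8: C / r = $3,010.00 / 0.053 = $56,792.4528
Discount to today: PV = $56,792.4528 / (1 + 0.053)^8 = $56,792.4528 / 1.511565 = $37,571.94

$37571.94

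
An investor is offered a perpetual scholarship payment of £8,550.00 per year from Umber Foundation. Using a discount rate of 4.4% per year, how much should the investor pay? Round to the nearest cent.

Level perpetuity: PV = C / r = £8,550.00 / 0.044 = £194,318.18

£194318.18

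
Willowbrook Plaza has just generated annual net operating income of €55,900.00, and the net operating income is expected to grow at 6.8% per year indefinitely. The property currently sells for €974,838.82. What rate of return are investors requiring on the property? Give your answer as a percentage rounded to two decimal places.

D₁ = €55,900.00 × 1.068 = €59,701.2000
P = D₁/(r − g) ⇒ r = D₁/P + g = €59,701.2000/€974,838.82 + 0.068 = 0.061242 + 0.068 = 0.129242

12.92%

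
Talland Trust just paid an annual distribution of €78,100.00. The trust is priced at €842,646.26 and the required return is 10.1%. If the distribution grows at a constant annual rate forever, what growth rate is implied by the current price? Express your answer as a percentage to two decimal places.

0.76%

P = D₀(1+g)/(r−g) ⇒ P(r−g) = D₀(1+g) ⇒ g(P+D₀) = P·r − D₀
g = (P·r − D₀)/(P + D₀) = (€842,646.26×0.101 − €78,100.00) / (€842,646.26 + €78,100.00) = 0.007610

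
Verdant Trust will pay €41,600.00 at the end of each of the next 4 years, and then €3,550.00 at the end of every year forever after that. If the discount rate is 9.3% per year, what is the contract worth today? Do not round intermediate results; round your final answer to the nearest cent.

€160636.01

PV of 4-year annuity: €41,600.00 × [1 − (1+0.093)^−4] / 0.093 = 133889.64272
Perpetuity value at year 4: €3,550.00 / 0.093 = 38172.04301
PV of perpetuity: 38172.04301 / (1+0.093)^4 = 26746.36437
Total PV = 133889.64272 + 26746.36437 = 160636.00708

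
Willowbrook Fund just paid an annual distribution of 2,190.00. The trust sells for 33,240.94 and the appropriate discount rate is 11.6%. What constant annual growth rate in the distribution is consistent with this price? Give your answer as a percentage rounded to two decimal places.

P = D₀(1+g)/(r−g) ⇒ P(r−g) = D₀(1+g) ⇒ g(P+D₀) = P·r − D₀
g = (P·r − D₀)/(P + D₀) = (33,240.94×0.116 − 2,190.00) / (33,240.94 + 2,190.00) = 0.047020

4.70%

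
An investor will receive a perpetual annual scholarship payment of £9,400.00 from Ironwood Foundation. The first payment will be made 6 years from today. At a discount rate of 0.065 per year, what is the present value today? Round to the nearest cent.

Value at end of year 5: C / r = £9,400.00 / 0.065 = £144,615.3846
Discount to today: PV = £144,615.3846 / (1 + 0.065)^5 = £144,615.3846 / 1.370087 = £105,552.00

£105552.00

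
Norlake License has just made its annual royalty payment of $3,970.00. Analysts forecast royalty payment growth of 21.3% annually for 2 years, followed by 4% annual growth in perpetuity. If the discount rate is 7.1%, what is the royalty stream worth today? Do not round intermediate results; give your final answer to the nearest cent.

D_1 = 4815.61000
D_2 = 5841.33493
Terminal value at year 2: TV = D_2×(1+g_2)/(r−g_2) = 6074.98833/0.031 = 195967.36539
P_0 = D_1/(1+r)^1 + D_2/(1+r)^2 + TV/(1+r)^2
    = 4496.36788 + 5092.52497 + 170845.99887 = 180434.89172

$180434.89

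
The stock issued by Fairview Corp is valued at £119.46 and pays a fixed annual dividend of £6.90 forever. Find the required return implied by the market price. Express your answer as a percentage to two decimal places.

P = C/r ⇒ r = C/P = £6.90/£119.46 = 0.057760

5.78%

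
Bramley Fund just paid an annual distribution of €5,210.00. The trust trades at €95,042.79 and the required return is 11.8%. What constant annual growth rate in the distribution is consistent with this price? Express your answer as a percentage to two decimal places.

5.99%

P = D₀(1+g)/(r−g) ⇒ P(r−g) = D₀(1+g) ⇒ g(P+D₀) = P·r − D₀
g = (P·r − D₀)/(P + D₀) = (€95,042.79×0.118 − €5,210.00) / (€95,042.79 + €5,210.00) = 0.059899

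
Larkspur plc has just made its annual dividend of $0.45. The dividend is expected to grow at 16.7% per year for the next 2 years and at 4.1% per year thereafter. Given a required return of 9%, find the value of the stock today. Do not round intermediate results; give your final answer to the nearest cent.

D_1 = 0.52515
D_2 = 0.61285
Terminal value at year 2: TV = D_2×(1+g_2)/(r−g_2) = 0.63798/0.049 = 13.01994
P_0 = D_1/(1+r)^1 + D_2/(1+r)^2 + TV/(1+r)^2
    = 0.48179 + 0.51582 + 10.95862 = 11.95623

$11.96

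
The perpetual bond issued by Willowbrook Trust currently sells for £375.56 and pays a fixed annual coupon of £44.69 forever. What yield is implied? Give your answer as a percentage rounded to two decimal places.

11.90%

P = C/r ⇒ r = C/P = £44.69/£375.56 = 0.118996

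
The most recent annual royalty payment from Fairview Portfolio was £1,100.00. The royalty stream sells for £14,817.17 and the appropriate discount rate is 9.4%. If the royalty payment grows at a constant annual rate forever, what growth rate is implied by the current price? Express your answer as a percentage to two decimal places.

P = D₀(1+g)/(r−g) ⇒ P(r−g) = D₀(1+g) ⇒ g(P+D₀) = P·r − D₀
g = (P·r − D₀)/(P + D₀) = (£14,817.17×0.094 − £1,100.00) / (£14,817.17 + £1,100.00) = 0.018396

1.84%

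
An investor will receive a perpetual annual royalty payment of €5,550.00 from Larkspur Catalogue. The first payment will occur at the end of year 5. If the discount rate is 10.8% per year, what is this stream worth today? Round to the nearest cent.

Value at end of year 4: C / r = €5,550.00 / 0.108 = €51,388.8889
Discount to today: PV = €51,388.8889 / (1 + 0.108)^4 = €51,388.8889 / 1.507159 = €34,096.53

€34096.53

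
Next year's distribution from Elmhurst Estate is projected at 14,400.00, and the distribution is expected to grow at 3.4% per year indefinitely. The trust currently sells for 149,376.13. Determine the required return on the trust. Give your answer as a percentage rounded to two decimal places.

P = D₁/(r − g) ⇒ r = D₁/P + g = 14,400.0000/149,376.13 + 0.034 = 0.096401 + 0.034 = 0.130401

13.04%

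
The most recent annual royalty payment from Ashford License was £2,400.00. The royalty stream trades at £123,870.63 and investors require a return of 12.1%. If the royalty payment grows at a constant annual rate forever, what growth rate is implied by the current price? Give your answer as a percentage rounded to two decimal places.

9.97%

P = D₀(1+g)/(r−g) ⇒ P(r−g) = D₀(1+g) ⇒ g(P+D₀) = P·r − D₀
g = (P·r − D₀)/(P + D₀) = (£123,870.63×0.121 − £2,400.00) / (£123,870.63 + £2,400.00) = 0.099693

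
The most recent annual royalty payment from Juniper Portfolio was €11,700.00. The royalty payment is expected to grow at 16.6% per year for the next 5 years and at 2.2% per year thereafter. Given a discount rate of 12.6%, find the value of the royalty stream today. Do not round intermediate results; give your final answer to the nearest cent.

€201937.98

D_1 = 13642.20000
D_2 = 15906.80520
D_3 = 18547.33486
D_4 = 21626.19245
D_5 = 25216.14040
Terminal value at year 5: TV = D_5×(1+g_2)/(r−g_2) = 25770.89549/0.104 = 247797.07198
P_0 = D_1/(1+r)^1 + D_2/(1+r)^2 + D_3/(1+r)^3 + D_4/(1+r)^4 + D_5/(1+r)^5 + TV/(1+r)^5
    = 12115.63055 + 12546.02595 + 12991.71071 + 13453.22796 + 13931.14015 + 136900.24261 = 201937.97794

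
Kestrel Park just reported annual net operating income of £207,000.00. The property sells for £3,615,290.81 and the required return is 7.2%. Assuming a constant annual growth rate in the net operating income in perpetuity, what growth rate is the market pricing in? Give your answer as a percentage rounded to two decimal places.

1.39%

P = D₀(1+g)/(r−g) ⇒ P(r−g) = D₀(1+g) ⇒ g(P+D₀) = P·r − D₀
g = (P·r − D₀)/(P + D₀) = (£3,615,290.81×0.072 − £207,000.00) / (£3,615,290.81 + £207,000.00) = 0.013945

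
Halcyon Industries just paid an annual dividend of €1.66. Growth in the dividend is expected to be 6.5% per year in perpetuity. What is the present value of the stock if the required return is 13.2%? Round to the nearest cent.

€26.39

D₁ = D₀ × (1 + g) = €1.66 × 1.065 = €1.7679
Growing perpetuity: P = D₁ / (r − g) = €1.7679 / (0.132 − 0.065) = €26.39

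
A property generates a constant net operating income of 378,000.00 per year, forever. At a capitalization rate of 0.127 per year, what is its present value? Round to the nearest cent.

Level perpetuity: PV = C / r = 378,000.00 / 0.127 = 2,976,377.95

2976377.95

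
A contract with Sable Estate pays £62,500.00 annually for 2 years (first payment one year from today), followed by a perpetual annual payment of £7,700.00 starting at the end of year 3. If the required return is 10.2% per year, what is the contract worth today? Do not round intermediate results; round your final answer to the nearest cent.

£170342.98

PV of 2-year annuity: £62,500.00 × [1 − (1+0.102)^−2] / 0.102 = 108180.63840
Perpetuity value at year 2: £7,700.00 / 0.102 = 75490.19608
PV of perpetuity: 75490.19608 / (1+0.102)^2 = 62162.34143
Total PV = 108180.63840 + 62162.34143 = 170342.97983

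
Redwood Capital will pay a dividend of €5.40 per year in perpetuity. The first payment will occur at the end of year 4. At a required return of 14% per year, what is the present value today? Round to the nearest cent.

Value at end of year 3: C / r = €5.40 / 0.14 = €38.5714
Discount to today: PV = €38.5714 / (1 + 0.14)^3 = €38.5714 / 1.481544 = €26.03

€26.03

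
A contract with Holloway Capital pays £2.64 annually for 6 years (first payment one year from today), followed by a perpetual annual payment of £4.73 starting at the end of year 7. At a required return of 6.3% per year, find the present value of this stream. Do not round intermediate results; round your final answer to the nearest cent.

PV of 6-year annuity: £2.64 × [1 − (1+0.063)^−6] / 0.063 = 12.86027
Perpetuity value at year 6: £4.73 / 0.063 = 75.07937
PV of perpetuity: 75.07937 / (1+0.063)^6 = 52.03805
Total PV = 12.86027 + 52.03805 = 64.89832

£64.90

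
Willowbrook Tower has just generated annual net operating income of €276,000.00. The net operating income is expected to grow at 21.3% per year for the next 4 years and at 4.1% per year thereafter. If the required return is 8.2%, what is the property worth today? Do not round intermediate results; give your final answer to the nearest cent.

€12550168.76

D_1 = 334788.00000
D_2 = 406097.84400
D_3 = 492596.68477
D_4 = 597519.77863
Terminal value at year 4: TV = D_4×(1+g_2)/(r−g_2) = 622018.08955/0.041 = 15171172.91591
P_0 = D_1/(1+r)^1 + D_2/(1+r)^2 + D_3/(1+r)^3 + D_4/(1+r)^4 + TV/(1+r)^4
    = 309415.89649 + 346877.52536 + 388874.71189 + 435956.58551 + 11069044.03692 = 12550168.75616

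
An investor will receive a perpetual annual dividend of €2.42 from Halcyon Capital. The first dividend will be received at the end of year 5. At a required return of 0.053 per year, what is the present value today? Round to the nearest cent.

Value at end of year 4: C / r = €2.42 / 0.053 = €45.6604
Discount to today: PV = €45.6604 / (1 + 0.053)^4 = €45.6604 / 1.229457 = €37.14

€37.14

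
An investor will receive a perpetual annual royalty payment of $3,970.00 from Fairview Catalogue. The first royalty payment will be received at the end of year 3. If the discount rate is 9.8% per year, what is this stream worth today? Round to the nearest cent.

Value at end of year 2: C / r = $3,970.00 / 0.098 = $40,510.2041
Discount to today: PV = $40,510.2041 / (1 + 0.098)^2 = $40,510.2041 / 1.205604 = $33,601.58

$33601.58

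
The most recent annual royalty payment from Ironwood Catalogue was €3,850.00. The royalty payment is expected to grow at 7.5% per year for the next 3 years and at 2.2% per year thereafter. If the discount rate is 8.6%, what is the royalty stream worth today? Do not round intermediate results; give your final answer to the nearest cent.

D_1 = 4138.75000
D_2 = 4449.15625
D_3 = 4782.84297
Terminal value at year 3: TV = D_3×(1+g_2)/(r−g_2) = 4888.06551/0.064 = 76376.02366
P_0 = D_1/(1+r)^1 + D_2/(1+r)^2 + D_3/(1+r)^3 + TV/(1+r)^3
    = 3811.00368 + 3772.40236 + 3734.19202 + 59630.37882 = 70947.97688

€70947.98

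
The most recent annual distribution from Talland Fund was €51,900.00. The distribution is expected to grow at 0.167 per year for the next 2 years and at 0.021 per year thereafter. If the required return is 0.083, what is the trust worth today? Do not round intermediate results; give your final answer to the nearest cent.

€1108587.43

D_1 = 60567.30000
D_2 = 70682.03910
Terminal value at year 2: TV = D_2×(1+g_2)/(r−g_2) = 72166.36192/0.062 = 1163973.57937
P_0 = D_1/(1+r)^1 + D_2/(1+r)^2 + TV/(1+r)^2
    = 55925.48476 + 60263.19549 + 992398.75161 = 1108587.43186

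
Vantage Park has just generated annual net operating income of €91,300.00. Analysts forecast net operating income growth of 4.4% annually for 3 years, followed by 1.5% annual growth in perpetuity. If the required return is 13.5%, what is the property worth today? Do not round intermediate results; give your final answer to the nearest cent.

D_1 = 95317.20000
D_2 = 99511.15680
D_3 = 103889.64770
Terminal value at year 3: TV = D_3×(1+g_2)/(r−g_2) = 105447.99241/0.12 = 878733.27012
P_0 = D_1/(1+r)^1 + D_2/(1+r)^2 + D_3/(1+r)^3 + TV/(1+r)^3
    = 83979.91189 + 77246.72072 + 71053.37131 + 600993.09896 = 833273.10288

€833273.10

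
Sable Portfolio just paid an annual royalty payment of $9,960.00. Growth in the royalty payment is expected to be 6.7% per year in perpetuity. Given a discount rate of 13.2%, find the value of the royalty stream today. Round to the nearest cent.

D₁ = D₀ × (1 + g) = $9,960.00 × 1.067 = $10,627.3200
Growing perpetuity: P = D₁ / (r − g) = $10,627.3200 / (0.132 − 0.067) = $163,497.23

$163497.23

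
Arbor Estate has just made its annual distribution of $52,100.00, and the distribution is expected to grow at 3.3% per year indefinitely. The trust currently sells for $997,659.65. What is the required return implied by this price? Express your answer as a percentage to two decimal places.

8.69%

D₁ = $52,100.00 × 1.033 = $53,819.3000
P = D₁/(r − g) ⇒ r = D₁/P + g = $53,819.3000/$997,659.65 + 0.033 = 0.053946 + 0.033 = 0.086946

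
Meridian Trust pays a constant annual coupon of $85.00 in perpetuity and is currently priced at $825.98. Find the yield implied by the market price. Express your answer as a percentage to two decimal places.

10.29%

P = C/r ⇒ r = C/P = $85.00/$825.98 = 0.102908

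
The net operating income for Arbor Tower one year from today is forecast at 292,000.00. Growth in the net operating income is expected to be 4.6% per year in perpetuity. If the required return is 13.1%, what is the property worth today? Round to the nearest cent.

3435294.12

Growing perpetuity: P = D₁ / (r − g) = 292,000.0000 / (0.131 − 0.046) = 3,435,294.12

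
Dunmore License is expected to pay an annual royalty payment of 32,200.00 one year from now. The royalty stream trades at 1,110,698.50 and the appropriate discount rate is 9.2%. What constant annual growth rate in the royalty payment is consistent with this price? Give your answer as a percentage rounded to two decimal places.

6.30%

P = D₁/(r−g) ⇒ g = r − D₁/P = 0.092 − 32,200.00/1,110,698.50 = 0.063009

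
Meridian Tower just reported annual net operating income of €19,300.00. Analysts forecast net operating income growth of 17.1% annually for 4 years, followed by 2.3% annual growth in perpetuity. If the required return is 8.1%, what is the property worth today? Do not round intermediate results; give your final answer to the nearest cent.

€563400.43

D_1 = 22600.30000
D_2 = 26464.95130
D_3 = 30990.45797
D_4 = 36289.82629
Terminal value at year 4: TV = D_4×(1+g_2)/(r−g_2) = 37124.49229/0.058 = 640077.45328
P_0 = D_1/(1+r)^1 + D_2/(1+r)^2 + D_3/(1+r)^3 + D_4/(1+r)^4 + TV/(1+r)^4
    = 20906.84551 + 22647.47095 + 24533.01432 + 26575.54095 + 468737.55854 = 563400.43028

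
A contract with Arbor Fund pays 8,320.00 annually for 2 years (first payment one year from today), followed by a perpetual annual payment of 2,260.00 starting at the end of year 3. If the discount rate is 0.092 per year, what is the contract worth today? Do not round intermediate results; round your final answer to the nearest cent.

35196.58

PV of 2-year annuity: 8,320.00 × [1 − (1+0.092)^−2] / 0.092 = 14596.19745
Perpetuity value at year 2: 2,260.00 / 0.092 = 24565.21739
PV of perpetuity: 24565.21739 / (1+0.092)^2 = 20600.38491
Total PV = 14596.19745 + 20600.38491 = 35196.58236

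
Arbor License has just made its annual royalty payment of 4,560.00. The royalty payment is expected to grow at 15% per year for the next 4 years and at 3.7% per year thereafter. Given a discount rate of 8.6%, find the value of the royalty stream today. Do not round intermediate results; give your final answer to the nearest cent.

142434.74

D_1 = 5244.00000
D_2 = 6030.60000
D_3 = 6935.19000
D_4 = 7975.46850
Terminal value at year 4: TV = D_4×(1+g_2)/(r−g_2) = 8270.56083/0.049 = 168786.95581
P_0 = D_1/(1+r)^1 + D_2/(1+r)^2 + D_3/(1+r)^3 + D_4/(1+r)^4 + TV/(1+r)^4
    = 4828.72928 + 5113.29528 + 5414.63128 + 5733.72557 + 121344.35553 = 142434.73695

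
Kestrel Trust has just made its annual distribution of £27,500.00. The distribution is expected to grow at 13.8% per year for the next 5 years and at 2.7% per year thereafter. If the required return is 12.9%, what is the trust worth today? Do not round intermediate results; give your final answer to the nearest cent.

£428924.34

D_1 = 31295.00000
D_2 = 35613.71000
D_3 = 40528.40198
D_4 = 46121.32145
D_5 = 52486.06381
Terminal value at year 5: TV = D_5×(1+g_2)/(r−g_2) = 53903.18754/0.102 = 528462.62291
P_0 = D_1/(1+r)^1 + D_2/(1+r)^2 + D_3/(1+r)^3 + D_4/(1+r)^4 + D_5/(1+r)^5 + TV/(1+r)^5
    = 27719.22055 + 27940.18865 + 28162.91823 + 28387.42334 + 28613.71812 + 288100.86773 = 428924.33662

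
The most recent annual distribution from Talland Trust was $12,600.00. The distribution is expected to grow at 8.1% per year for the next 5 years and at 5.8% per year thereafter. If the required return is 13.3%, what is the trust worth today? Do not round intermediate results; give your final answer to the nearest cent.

D_1 = 13620.60000
D_2 = 14723.86860
D_3 = 15916.50196
D_4 = 17205.73862
D_5 = 18599.40344
Terminal value at year 5: TV = D_5×(1+g_2)/(r−g_2) = 19678.16884/0.075 = 262375.58457
P_0 = D_1/(1+r)^1 + D_2/(1+r)^2 + D_3/(1+r)^3 + D_4/(1+r)^4 + D_5/(1+r)^5 + TV/(1+r)^5
    = 12021.71227 + 11469.96554 + 10943.54171 + 10441.27854 + 9962.06717 + 140531.56084 = 195370.12607

$195370.13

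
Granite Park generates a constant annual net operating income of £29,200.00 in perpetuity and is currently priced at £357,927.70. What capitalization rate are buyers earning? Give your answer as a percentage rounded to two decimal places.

8.16%

P = C/r ⇒ r = C/P = £29,200.00/£357,927.70 = 0.081581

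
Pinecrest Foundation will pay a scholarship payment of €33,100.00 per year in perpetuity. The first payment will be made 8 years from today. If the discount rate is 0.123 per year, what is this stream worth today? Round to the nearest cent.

Value at end of year 7: C / r = €33,100.00 / 0.123 = €269,105.6911
Discount to today: PV = €269,105.6911 / (1 + 0.123)^7 = €269,105.6911 / 2.252466 = €119,471.57

€119471.57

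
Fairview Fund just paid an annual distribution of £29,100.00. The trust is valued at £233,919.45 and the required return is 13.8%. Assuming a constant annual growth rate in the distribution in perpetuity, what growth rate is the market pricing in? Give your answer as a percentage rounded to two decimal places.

P = D₀(1+g)/(r−g) ⇒ P(r−g) = D₀(1+g) ⇒ g(P+D₀) = P·r − D₀
g = (P·r − D₀)/(P + D₀) = (£233,919.45×0.138 − £29,100.00) / (£233,919.45 + £29,100.00) = 0.012094

1.21%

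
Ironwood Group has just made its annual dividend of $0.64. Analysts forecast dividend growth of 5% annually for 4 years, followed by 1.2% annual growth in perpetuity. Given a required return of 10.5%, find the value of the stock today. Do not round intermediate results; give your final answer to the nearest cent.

$7.93

D_1 = 0.67200
D_2 = 0.70560
D_3 = 0.74088
D_4 = 0.77792
Terminal value at year 4: TV = D_4×(1+g_2)/(r−g_2) = 0.78726/0.093 = 8.46515
P_0 = D_1/(1+r)^1 + D_2/(1+r)^2 + D_3/(1+r)^3 + D_4/(1+r)^4 + TV/(1+r)^4
    = 0.60814 + 0.57788 + 0.54911 + 0.52178 + 5.67787 = 7.93479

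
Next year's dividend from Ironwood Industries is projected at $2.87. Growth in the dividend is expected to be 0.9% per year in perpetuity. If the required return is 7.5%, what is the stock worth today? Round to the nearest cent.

Growing perpetuity: P = D₁ / (r − g) = $2.8700 / (0.075 − 0.009) = $43.48

$43.48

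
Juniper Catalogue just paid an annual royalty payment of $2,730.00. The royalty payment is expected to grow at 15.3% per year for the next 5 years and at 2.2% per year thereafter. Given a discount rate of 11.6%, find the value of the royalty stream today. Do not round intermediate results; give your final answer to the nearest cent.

$50008.25

D_1 = 3147.69000
D_2 = 3629.28657
D_3 = 4184.56742
D_4 = 4824.80623
D_5 = 5563.00158
Terminal value at year 5: TV = D_5×(1+g_2)/(r−g_2) = 5685.38762/0.094 = 60482.84700
P_0 = D_1/(1+r)^1 + D_2/(1+r)^2 + D_3/(1+r)^3 + D_4/(1+r)^4 + D_5/(1+r)^5 + TV/(1+r)^5
    = 2820.51075 + 2914.02231 + 3010.63416 + 3110.44909 + 3213.57330 + 34939.06291 = 50008.25253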